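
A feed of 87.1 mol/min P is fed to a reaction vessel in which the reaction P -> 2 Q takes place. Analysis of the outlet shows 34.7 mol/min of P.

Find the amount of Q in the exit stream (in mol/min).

For P: n = n₀ − 1ξ → 34.7 = 87.1 − 1ξ, giving ξ = 52.4 mol/min.
Outlet amounts (n = n₀ + ν ξ):
  P: 87.1 − 1(52.4) = 34.7
  Q: 0 + 2(52.4) = 104.8

105 mol/min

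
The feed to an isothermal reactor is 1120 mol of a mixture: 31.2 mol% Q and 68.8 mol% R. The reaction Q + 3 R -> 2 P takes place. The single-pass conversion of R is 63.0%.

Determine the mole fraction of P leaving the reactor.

R reacted = 0.63 × 770.6 = 485.5 mol; ν_R = −3, so ξ = 485.5/3 = 161.8 mol.
Outlet amounts (n = n₀ + ν ξ):
  Q: 349.4 − 1(161.8) = 187.6
  R: 770.6 − 3(161.8) = 285.1
  P: 0 + 2(161.8) = 323.6
Total out = 796.4 mol; y_P = 323.6 / 796.4 = 0.4064.

0.406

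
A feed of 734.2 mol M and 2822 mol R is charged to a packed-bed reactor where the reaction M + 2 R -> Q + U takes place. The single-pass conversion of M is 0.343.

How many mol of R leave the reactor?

2320 mol

M reacted = 0.343 × 734.2 = 251.8 mol; ν_M = −1, so ξ = 251.8/1 = 251.8 mol.
Outlet amounts (n = n₀ + ν ξ):
  M: 734.2 − 1(251.8) = 482.4
  R: 2822 − 2(251.8) = 2318
  Q: 0 + 1(251.8) = 251.8
  U: 0 + 1(251.8) = 251.8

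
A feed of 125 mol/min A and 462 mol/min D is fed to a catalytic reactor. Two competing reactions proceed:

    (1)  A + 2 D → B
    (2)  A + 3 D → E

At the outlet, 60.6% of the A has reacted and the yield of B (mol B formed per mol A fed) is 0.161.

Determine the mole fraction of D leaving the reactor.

0.671

Yield of B: 1ξ₁ / 125 = 0.161 → ξ₁ = 20.12 mol/min.
Conversion of A: 1ξ₁ + 1ξ₂ = 0.606 × 125 = 75.75 → ξ₂ = 55.62 mol/min.
Outlet amounts (n = n₀ + Σ ν·ξ):
  A: 125 − 1(20.12) − 1(55.62) = 49.25
  D: 462 − 2(20.12) − 3(55.62) = 254.9
  B: 0 + 1(20.12) = 20.12
  E: 0 + 1(55.62) = 55.62
Total out = 379.9 mol/min; y_D = 254.9 / 379.9 = 0.6709.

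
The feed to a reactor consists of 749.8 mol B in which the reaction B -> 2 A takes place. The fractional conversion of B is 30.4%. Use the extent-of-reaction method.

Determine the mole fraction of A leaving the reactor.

B reacted = 0.304 × 749.8 = 227.9 mol; ν_B = −1, so ξ = 227.9/1 = 227.9 mol.
Outlet amounts (n = n₀ + ν ξ):
  B: 749.8 − 1(227.9) = 521.9
  A: 0 + 2(227.9) = 455.9
Total out = 977.7 mol; y_A = 455.9 / 977.7 = 0.4663.

0.466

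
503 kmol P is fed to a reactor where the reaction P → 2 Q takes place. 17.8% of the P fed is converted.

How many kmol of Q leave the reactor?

179 kmol

P reacted = 0.178 × 503 = 89.53 kmol; ν_P = −1, so ξ = 89.53/1 = 89.53 kmol.
Outlet amounts (n = n₀ + ν ξ):
  P: 503 − 1(89.53) = 413.5
  Q: 0 + 2(89.53) = 179.1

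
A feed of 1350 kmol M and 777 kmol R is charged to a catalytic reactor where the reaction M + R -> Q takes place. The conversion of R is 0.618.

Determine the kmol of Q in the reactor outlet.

480 kmol

R reacted = 0.618 × 777 = 480.2 kmol; ν_R = −1, so ξ = 480.2/1 = 480.2 kmol.
Outlet amounts (n = n₀ + ν ξ):
  M: 1350 − 1(480.2) = 869.8
  R: 777 − 1(480.2) = 296.8
  Q: 0 + 1(480.2) = 480.2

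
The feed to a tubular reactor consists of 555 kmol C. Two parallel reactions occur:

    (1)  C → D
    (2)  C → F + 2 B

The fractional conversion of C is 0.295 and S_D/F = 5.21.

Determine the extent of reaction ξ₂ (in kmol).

Conversion of C: C consumed = 0.295 × 555 = 163.7 kmol = 1ξ₁ + 1ξ₂.
Selectivity: 1ξ₁ / (1ξ₂) = 5.21 → ξ₁ = 5.21 ξ₂.
Substitute: (1·5.21 + 1) ξ₂ = 163.7 → ξ₂ = 26.36 kmol, ξ₁ = 137.4 kmol.
Outlet amounts (n = n₀ + Σ ν·ξ):
  C: 555 − 1(137.4) − 1(26.36) = 391.3
  D: 0 + 1(137.4) = 137.4
  F: 0 + 1(26.36) = 26.36
  B: 0 + 2(26.36) = 52.73

ξ₂ = 26.4 kmol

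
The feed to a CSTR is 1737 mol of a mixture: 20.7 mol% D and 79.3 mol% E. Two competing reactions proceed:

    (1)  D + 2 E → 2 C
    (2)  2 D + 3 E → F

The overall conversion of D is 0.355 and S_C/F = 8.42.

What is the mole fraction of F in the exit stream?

0.0131

Conversion of D: D consumed = 0.355 × 359.6 = 127.6 mol = 1ξ₁ + 2ξ₂.
Selectivity: 2ξ₁ / (1ξ₂) = 8.42 → ξ₁ = 4.21 ξ₂.
Substitute: (1·4.21 + 2) ξ₂ = 127.6 → ξ₂ = 20.55 mol, ξ₁ = 86.53 mol.
Outlet amounts (n = n₀ + Σ ν·ξ):
  D: 359.6 − 1(86.53) − 2(20.55) = 231.9
  E: 1377 − 2(86.53) − 3(20.55) = 1143
  C: 0 + 2(86.53) = 173.1
  F: 0 + 1(20.55) = 20.55
Total out = 1568 mol; y_F = 20.55 / 1568 = 0.01311.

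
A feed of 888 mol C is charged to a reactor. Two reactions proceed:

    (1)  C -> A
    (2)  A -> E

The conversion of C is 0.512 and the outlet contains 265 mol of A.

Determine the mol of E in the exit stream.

Conversion of C: C consumed = 1ξ₁ = 0.512 × 888 → ξ₁ = 454.7 mol.
A balance: n_A = 0 + 1ξ₁ − 1ξ₂ = 265 → ξ₂ = (1·454.7 − 265)/1 = 189.7 mol.
Outlet amounts (n = n₀ + Σ ν·ξ):
  C: 888 − 1(454.7) = 433.3
  A: 0 + 1(454.7) − 1(189.7) = 265
  E: 0 + 1(189.7) = 189.7

190 mol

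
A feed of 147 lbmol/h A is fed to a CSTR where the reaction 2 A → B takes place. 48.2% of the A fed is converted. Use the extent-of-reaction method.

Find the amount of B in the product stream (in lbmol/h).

A reacted = 0.482 × 147 = 70.85 lbmol/h; ν_A = −2, so ξ = 70.85/2 = 35.43 lbmol/h.
Outlet amounts (n = n₀ + ν ξ):
  A: 147 − 2(35.43) = 76.15
  B: 0 + 1(35.43) = 35.43

35.4 lbmol/h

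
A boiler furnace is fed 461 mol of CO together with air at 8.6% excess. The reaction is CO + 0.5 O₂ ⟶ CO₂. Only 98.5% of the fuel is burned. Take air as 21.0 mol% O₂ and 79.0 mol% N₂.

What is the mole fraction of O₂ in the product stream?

Stoichiometric O₂ = 0.5 × 461 = 230.5 mol; O₂ fed = 230.5 × 1.086 = 250.3 mol.
N₂ fed = 250.3 × 79/21 = 941.7 mol.
Fuel reacted = 0.985 × 461 → ξ = 454.1 mol.
Outlet (n = n₀ + ν ξ):
  CO: 461 − 1(454.1) = 6.915
  O₂: 250.3 − 0.5(454.1) = 23.28
  N₂: 941.7 (inert)
  CO₂: 0 + 1(454.1) = 454.1
Total out = 1426 mol; y_O₂ = 23.28 / 1426 = 0.01633.

0.0163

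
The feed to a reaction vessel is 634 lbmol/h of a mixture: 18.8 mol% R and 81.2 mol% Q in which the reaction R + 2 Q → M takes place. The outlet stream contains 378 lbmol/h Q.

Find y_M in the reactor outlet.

0.138

For Q: n = n₀ − 2ξ → 378 = 514.8 − 2ξ, giving ξ = 68.4 lbmol/h.
Outlet amounts (n = n₀ + ν ξ):
  R: 119.2 − 1(68.4) = 50.79
  Q: 514.8 − 2(68.4) = 378
  M: 0 + 1(68.4) = 68.4
Total out = 497.2 lbmol/h; y_M = 68.4 / 497.2 = 0.1376.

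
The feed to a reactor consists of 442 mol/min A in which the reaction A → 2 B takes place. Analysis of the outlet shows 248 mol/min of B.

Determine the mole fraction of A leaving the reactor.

0.562

For B: n = n₀ + 2ξ → 248 = 0 + 2ξ, giving ξ = 124 mol/min.
Outlet amounts (n = n₀ + ν ξ):
  A: 442 − 1(124) = 318
  B: 0 + 2(124) = 248
Total out = 566 mol/min; y_A = 318 / 566 = 0.5618.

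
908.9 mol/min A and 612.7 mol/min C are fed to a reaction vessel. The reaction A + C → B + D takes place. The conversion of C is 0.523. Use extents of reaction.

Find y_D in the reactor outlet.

0.211

C reacted = 0.523 × 612.7 = 320.4 mol/min; ν_C = −1, so ξ = 320.4/1 = 320.4 mol/min.
Outlet amounts (n = n₀ + ν ξ):
  A: 908.9 − 1(320.4) = 588.5
  C: 612.7 − 1(320.4) = 292.3
  B: 0 + 1(320.4) = 320.4
  D: 0 + 1(320.4) = 320.4
Total out = 1522 mol/min; y_D = 320.4 / 1522 = 0.2106.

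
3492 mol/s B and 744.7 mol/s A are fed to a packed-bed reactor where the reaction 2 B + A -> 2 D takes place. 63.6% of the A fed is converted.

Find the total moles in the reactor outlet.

A reacted = 0.636 × 744.7 = 473.6 mol/s; ν_A = −1, so ξ = 473.6/1 = 473.6 mol/s.
Outlet amounts (n = n₀ + ν ξ):
  B: 3492 − 2(473.6) = 2545
  A: 744.7 − 1(473.6) = 271.1
  D: 0 + 2(473.6) = 947.3
Total out = 2545 + 271.1 + 947.3 = 3763 mol/s.

3760 mol/s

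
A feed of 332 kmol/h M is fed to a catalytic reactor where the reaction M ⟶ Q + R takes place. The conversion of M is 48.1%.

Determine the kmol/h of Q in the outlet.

160 kmol/h

M reacted = 0.481 × 332 = 159.7 kmol/h; ν_M = −1, so ξ = 159.7/1 = 159.7 kmol/h.
Outlet amounts (n = n₀ + ν ξ):
  M: 332 − 1(159.7) = 172.3
  Q: 0 + 1(159.7) = 159.7
  R: 0 + 1(159.7) = 159.7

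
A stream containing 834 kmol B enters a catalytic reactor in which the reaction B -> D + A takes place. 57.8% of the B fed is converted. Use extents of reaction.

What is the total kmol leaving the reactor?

B reacted = 0.578 × 834 = 482.1 kmol; ν_B = −1, so ξ = 482.1/1 = 482.1 kmol.
Outlet amounts (n = n₀ + ν ξ):
  B: 834 − 1(482.1) = 351.9
  D: 0 + 1(482.1) = 482.1
  A: 0 + 1(482.1) = 482.1
Total out = 351.9 + 482.1 + 482.1 = 1316 kmol.

1320 kmol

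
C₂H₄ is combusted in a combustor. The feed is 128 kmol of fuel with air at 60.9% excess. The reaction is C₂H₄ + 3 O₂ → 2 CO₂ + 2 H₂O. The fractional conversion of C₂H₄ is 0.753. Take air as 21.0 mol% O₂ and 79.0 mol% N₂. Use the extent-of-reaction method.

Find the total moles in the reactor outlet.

3070 kmol

Stoichiometric O₂ = 3 × 128 = 384 kmol; O₂ fed = 384 × 1.609 = 617.9 kmol.
N₂ fed = 617.9 × 79/21 = 2324 kmol.
Fuel reacted = 0.753 × 128 → ξ = 96.38 kmol.
Outlet (n = n₀ + ν ξ):
  C₂H₄: 128 − 1(96.38) = 31.62
  O₂: 617.9 − 3(96.38) = 328.7
  N₂: 2324 (inert)
  CO₂: 0 + 2(96.38) = 192.8
  H₂O: 0 + 2(96.38) = 192.8
Total out = 31.62 + 328.7 + 2324 + 192.8 + 192.8 = 3070 kmol.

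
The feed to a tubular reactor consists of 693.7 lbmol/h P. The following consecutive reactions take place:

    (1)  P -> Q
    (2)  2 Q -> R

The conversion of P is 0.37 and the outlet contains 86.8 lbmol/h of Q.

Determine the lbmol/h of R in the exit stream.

84.9 lbmol/h

Conversion of P: P consumed = 1ξ₁ = 0.37 × 693.7 → ξ₁ = 256.7 lbmol/h.
Q balance: n_Q = 0 + 1ξ₁ − 2ξ₂ = 86.8 → ξ₂ = (1·256.7 − 86.8)/2 = 84.93 lbmol/h.
Outlet amounts (n = n₀ + Σ ν·ξ):
  P: 693.7 − 1(256.7) = 437
  Q: 0 + 1(256.7) − 2(84.93) = 86.8
  R: 0 + 1(84.93) = 84.93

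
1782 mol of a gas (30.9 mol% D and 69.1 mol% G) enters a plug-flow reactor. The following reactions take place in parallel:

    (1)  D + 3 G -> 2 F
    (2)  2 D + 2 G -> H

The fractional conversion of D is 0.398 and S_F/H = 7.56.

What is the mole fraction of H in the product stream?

Conversion of D: D consumed = 0.398 × 550.6 = 219.2 mol = 1ξ₁ + 2ξ₂.
Selectivity: 2ξ₁ / (1ξ₂) = 7.56 → ξ₁ = 3.78 ξ₂.
Substitute: (1·3.78 + 2) ξ₂ = 219.2 → ξ₂ = 37.92 mol, ξ₁ = 143.3 mol.
Outlet amounts (n = n₀ + Σ ν·ξ):
  D: 550.6 − 1(143.3) − 2(37.92) = 331.5
  G: 1231 − 3(143.3) − 2(37.92) = 725.6
  F: 0 + 2(143.3) = 286.6
  H: 0 + 1(37.92) = 37.92
Total out = 1382 mol; y_H = 37.92 / 1382 = 0.02744.

0.0274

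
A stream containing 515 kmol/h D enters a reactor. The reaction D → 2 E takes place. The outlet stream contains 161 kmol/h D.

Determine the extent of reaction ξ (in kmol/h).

For D: n = n₀ − 1ξ → 161 = 515 − 1ξ, giving ξ = 354 kmol/h.
Outlet amounts (n = n₀ + ν ξ):
  D: 515 − 1(354) = 161
  E: 0 + 2(354) = 708

ξ = 354 kmol/h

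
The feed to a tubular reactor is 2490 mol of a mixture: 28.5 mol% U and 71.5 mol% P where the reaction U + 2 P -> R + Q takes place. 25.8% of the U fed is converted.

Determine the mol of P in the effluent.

U reacted = 0.258 × 709.6 = 183.1 mol; ν_U = −1, so ξ = 183.1/1 = 183.1 mol.
Outlet amounts (n = n₀ + ν ξ):
  U: 709.6 − 1(183.1) = 526.6
  P: 1780 − 2(183.1) = 1414
  R: 0 + 1(183.1) = 183.1
  Q: 0 + 1(183.1) = 183.1

1410 mol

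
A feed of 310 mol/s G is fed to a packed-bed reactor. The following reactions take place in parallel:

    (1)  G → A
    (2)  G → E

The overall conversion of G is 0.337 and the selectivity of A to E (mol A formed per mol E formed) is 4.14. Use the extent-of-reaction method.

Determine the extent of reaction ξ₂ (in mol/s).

Conversion of G: G consumed = 0.337 × 310 = 104.5 mol/s = 1ξ₁ + 1ξ₂.
Selectivity: 1ξ₁ / (1ξ₂) = 4.14 → ξ₁ = 4.14 ξ₂.
Substitute: (1·4.14 + 1) ξ₂ = 104.5 → ξ₂ = 20.32 mol/s, ξ₁ = 84.15 mol/s.
Outlet amounts (n = n₀ + Σ ν·ξ):
  G: 310 − 1(84.15) − 1(20.32) = 205.5
  A: 0 + 1(84.15) = 84.15
  E: 0 + 1(20.32) = 20.32

ξ₂ = 20.3 mol/s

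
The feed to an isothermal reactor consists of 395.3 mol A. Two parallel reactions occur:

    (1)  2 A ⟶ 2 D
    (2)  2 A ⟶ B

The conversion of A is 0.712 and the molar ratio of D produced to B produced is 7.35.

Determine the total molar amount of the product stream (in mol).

Conversion of A: A consumed = 0.712 × 395.3 = 281.5 mol = 2ξ₁ + 2ξ₂.
Selectivity: 2ξ₁ / (1ξ₂) = 7.35 → ξ₁ = 3.675 ξ₂.
Substitute: (2·3.675 + 2) ξ₂ = 281.5 → ξ₂ = 30.1 mol, ξ₁ = 110.6 mol.
Outlet amounts (n = n₀ + Σ ν·ξ):
  A: 395.3 − 2(110.6) − 2(30.1) = 113.8
  D: 0 + 2(110.6) = 221.2
  B: 0 + 1(30.1) = 30.1
Total out = 113.8 + 221.2 + 30.1 = 365.2 mol.

365 mol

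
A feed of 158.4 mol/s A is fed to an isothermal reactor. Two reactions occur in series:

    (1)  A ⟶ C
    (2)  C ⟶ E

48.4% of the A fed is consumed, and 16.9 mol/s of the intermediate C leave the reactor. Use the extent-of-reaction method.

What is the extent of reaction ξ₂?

ξ₂ = 59.8 mol/s

Conversion of A: A consumed = 1ξ₁ = 0.484 × 158.4 → ξ₁ = 76.67 mol/s.
C balance: n_C = 0 + 1ξ₁ − 1ξ₂ = 16.9 → ξ₂ = (1·76.67 − 16.9)/1 = 59.77 mol/s.
Outlet amounts (n = n₀ + Σ ν·ξ):
  A: 158.4 − 1(76.67) = 81.73
  C: 0 + 1(76.67) − 1(59.77) = 16.9
  E: 0 + 1(59.77) = 59.77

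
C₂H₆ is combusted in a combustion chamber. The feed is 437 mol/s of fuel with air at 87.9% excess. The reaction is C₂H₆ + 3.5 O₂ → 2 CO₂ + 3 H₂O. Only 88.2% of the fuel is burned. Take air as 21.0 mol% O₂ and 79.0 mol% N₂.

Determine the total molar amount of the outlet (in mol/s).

Stoichiometric O₂ = 3.5 × 437 = 1530 mol/s; O₂ fed = 1530 × 1.879 = 2874 mol/s.
N₂ fed = 2874 × 79/21 = 10810 mol/s.
Fuel reacted = 0.882 × 437 → ξ = 385.4 mol/s.
Outlet (n = n₀ + ν ξ):
  C₂H₆: 437 − 1(385.4) = 51.57
  O₂: 2874 − 3.5(385.4) = 1525
  N₂: 10810 (inert)
  CO₂: 0 + 2(385.4) = 770.9
  H₂O: 0 + 3(385.4) = 1156
Total out = 51.57 + 1525 + 10810 + 770.9 + 1156 = 14320 mol/s.

14300 mol/s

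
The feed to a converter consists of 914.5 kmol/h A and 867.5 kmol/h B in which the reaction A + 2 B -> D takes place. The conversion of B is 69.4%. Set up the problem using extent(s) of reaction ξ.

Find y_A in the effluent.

0.52

B reacted = 0.694 × 867.5 = 602 kmol/h; ν_B = −2, so ξ = 602/2 = 301 kmol/h.
Outlet amounts (n = n₀ + ν ξ):
  A: 914.5 − 1(301) = 613.5
  B: 867.5 − 2(301) = 265.5
  D: 0 + 1(301) = 301
Total out = 1180 kmol/h; y_A = 613.5 / 1180 = 0.5199.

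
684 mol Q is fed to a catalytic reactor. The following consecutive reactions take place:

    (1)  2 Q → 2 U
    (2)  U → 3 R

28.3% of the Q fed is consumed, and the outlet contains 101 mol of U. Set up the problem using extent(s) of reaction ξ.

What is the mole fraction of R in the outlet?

0.32

Conversion of Q: Q consumed = 2ξ₁ = 0.283 × 684 → ξ₁ = 96.79 mol.
U balance: n_U = 0 + 2ξ₁ − 1ξ₂ = 101 → ξ₂ = (2·96.79 − 101)/1 = 92.57 mol.
Outlet amounts (n = n₀ + Σ ν·ξ):
  Q: 684 − 2(96.79) = 490.4
  U: 0 + 2(96.79) − 1(92.57) = 101
  R: 0 + 3(92.57) = 277.7
Total out = 869.1 mol; y_R = 277.7 / 869.1 = 0.3195.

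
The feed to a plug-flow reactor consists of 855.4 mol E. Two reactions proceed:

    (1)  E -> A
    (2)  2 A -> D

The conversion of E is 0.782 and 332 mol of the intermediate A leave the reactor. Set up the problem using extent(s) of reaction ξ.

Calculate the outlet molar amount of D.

Conversion of E: E consumed = 1ξ₁ = 0.782 × 855.4 → ξ₁ = 668.9 mol.
A balance: n_A = 0 + 1ξ₁ − 2ξ₂ = 332 → ξ₂ = (1·668.9 − 332)/2 = 168.5 mol.
Outlet amounts (n = n₀ + Σ ν·ξ):
  E: 855.4 − 1(668.9) = 186.5
  A: 0 + 1(668.9) − 2(168.5) = 332
  D: 0 + 1(168.5) = 168.5

168 mol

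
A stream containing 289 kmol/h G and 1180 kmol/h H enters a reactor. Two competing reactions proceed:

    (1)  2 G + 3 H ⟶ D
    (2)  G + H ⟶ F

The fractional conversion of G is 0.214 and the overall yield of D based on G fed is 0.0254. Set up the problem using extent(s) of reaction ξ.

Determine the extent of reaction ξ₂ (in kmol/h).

ξ₂ = 47.2 kmol/h

Yield of D: 1ξ₁ / 289 = 0.0254 → ξ₁ = 7.341 kmol/h.
Conversion of G: 2ξ₁ + 1ξ₂ = 0.214 × 289 = 61.85 → ξ₂ = 47.16 kmol/h.
Outlet amounts (n = n₀ + Σ ν·ξ):
  G: 289 − 2(7.341) − 1(47.16) = 227.2
  H: 1180 − 3(7.341) − 1(47.16) = 1111
  D: 0 + 1(7.341) = 7.341
  F: 0 + 1(47.16) = 47.16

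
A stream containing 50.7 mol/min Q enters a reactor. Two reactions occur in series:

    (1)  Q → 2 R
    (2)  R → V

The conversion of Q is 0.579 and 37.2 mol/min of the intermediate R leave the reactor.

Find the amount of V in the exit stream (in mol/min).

Conversion of Q: Q consumed = 1ξ₁ = 0.579 × 50.7 → ξ₁ = 29.36 mol/min.
R balance: n_R = 0 + 2ξ₁ − 1ξ₂ = 37.2 → ξ₂ = (2·29.36 − 37.2)/1 = 21.51 mol/min.
Outlet amounts (n = n₀ + Σ ν·ξ):
  Q: 50.7 − 1(29.36) = 21.34
  R: 0 + 2(29.36) − 1(21.51) = 37.2
  V: 0 + 1(21.51) = 21.51

21.5 mol/min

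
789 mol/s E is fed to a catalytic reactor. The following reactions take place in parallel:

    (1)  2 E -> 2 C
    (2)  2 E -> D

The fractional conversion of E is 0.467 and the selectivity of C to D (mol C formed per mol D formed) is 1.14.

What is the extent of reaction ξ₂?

Conversion of E: E consumed = 0.467 × 789 = 368.5 mol/s = 2ξ₁ + 2ξ₂.
Selectivity: 2ξ₁ / (1ξ₂) = 1.14 → ξ₁ = 0.57 ξ₂.
Substitute: (2·0.57 + 2) ξ₂ = 368.5 → ξ₂ = 117.3 mol/s, ξ₁ = 66.89 mol/s.
Outlet amounts (n = n₀ + Σ ν·ξ):
  E: 789 − 2(66.89) − 2(117.3) = 420.5
  C: 0 + 2(66.89) = 133.8
  D: 0 + 1(117.3) = 117.3

ξ₂ = 117 mol/s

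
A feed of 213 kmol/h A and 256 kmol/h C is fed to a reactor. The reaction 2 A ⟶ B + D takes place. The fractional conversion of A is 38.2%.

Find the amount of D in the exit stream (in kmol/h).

A reacted = 0.382 × 213 = 81.37 kmol/h; ν_A = −2, so ξ = 81.37/2 = 40.68 kmol/h.
Outlet amounts (n = n₀ + ν ξ):
  A: 213 − 2(40.68) = 131.6
  B: 0 + 1(40.68) = 40.68
  D: 0 + 1(40.68) = 40.68
  C: 256 (inert)

40.7 kmol/h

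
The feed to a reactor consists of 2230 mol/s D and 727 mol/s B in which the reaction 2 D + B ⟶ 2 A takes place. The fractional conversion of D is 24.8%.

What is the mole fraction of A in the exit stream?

D reacted = 0.248 × 2230 = 553 mol/s; ν_D = −2, so ξ = 553/2 = 276.5 mol/s.
Outlet amounts (n = n₀ + ν ξ):
  D: 2230 − 2(276.5) = 1677
  B: 727 − 1(276.5) = 450.5
  A: 0 + 2(276.5) = 553
Total out = 2680 mol/s; y_A = 553 / 2680 = 0.2063.

0.206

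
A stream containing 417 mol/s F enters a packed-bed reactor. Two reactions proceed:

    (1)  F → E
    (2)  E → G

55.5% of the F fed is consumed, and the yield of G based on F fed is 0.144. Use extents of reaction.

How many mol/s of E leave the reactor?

171 mol/s

Conversion of F: F consumed = 1ξ₁ = 0.555 × 417 → ξ₁ = 231.4 mol/s.
Yield of G: 1ξ₂ / 417 = 0.144 → ξ₂ = 60.05 mol/s.
Outlet amounts (n = n₀ + Σ ν·ξ):
  F: 417 − 1(231.4) = 185.6
  E: 0 + 1(231.4) − 1(60.05) = 171.4
  G: 0 + 1(60.05) = 60.05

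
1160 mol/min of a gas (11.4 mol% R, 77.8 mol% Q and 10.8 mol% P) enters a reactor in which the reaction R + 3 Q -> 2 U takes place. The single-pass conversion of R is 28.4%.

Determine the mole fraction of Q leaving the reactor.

0.728

R reacted = 0.284 × 132.2 = 37.56 mol/min; ν_R = −1, so ξ = 37.56/1 = 37.56 mol/min.
Outlet amounts (n = n₀ + ν ξ):
  R: 132.2 − 1(37.56) = 94.68
  Q: 902.5 − 3(37.56) = 789.8
  U: 0 + 2(37.56) = 75.11
  P: 125.3 (inert)
Total out = 1085 mol/min; y_Q = 789.8 / 1085 = 0.728.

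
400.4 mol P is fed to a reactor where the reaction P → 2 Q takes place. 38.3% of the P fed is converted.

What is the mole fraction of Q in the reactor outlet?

0.554

P reacted = 0.383 × 400.4 = 153.4 mol; ν_P = −1, so ξ = 153.4/1 = 153.4 mol.
Outlet amounts (n = n₀ + ν ξ):
  P: 400.4 − 1(153.4) = 247
  Q: 0 + 2(153.4) = 306.7
Total out = 553.8 mol; y_Q = 306.7 / 553.8 = 0.5539.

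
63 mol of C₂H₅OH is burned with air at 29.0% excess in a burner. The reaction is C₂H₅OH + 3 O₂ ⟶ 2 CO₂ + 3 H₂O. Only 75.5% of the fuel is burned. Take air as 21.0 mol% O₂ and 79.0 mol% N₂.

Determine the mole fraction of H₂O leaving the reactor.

0.112

Stoichiometric O₂ = 3 × 63 = 189 mol; O₂ fed = 189 × 1.290 = 243.8 mol.
N₂ fed = 243.8 × 79/21 = 917.2 mol.
Fuel reacted = 0.755 × 63 → ξ = 47.56 mol.
Outlet (n = n₀ + ν ξ):
  C₂H₅OH: 63 − 1(47.56) = 15.44
  O₂: 243.8 − 3(47.56) = 101.1
  N₂: 917.2 (inert)
  CO₂: 0 + 2(47.56) = 95.13
  H₂O: 0 + 3(47.56) = 142.7
Total out = 1272 mol; y_H₂O = 142.7 / 1272 = 0.1122.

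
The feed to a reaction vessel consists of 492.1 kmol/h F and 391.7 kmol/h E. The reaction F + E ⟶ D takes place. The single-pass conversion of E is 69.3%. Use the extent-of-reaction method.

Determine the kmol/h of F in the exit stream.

E reacted = 0.693 × 391.7 = 271.4 kmol/h; ν_E = −1, so ξ = 271.4/1 = 271.4 kmol/h.
Outlet amounts (n = n₀ + ν ξ):
  F: 492.1 − 1(271.4) = 220.7
  E: 391.7 − 1(271.4) = 120.3
  D: 0 + 1(271.4) = 271.4

221 kmol/h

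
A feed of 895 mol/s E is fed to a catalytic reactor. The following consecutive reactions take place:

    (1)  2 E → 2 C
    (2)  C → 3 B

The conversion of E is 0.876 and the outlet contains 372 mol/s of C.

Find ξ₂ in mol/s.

ξ₂ = 412 mol/s

Conversion of E: E consumed = 2ξ₁ = 0.876 × 895 → ξ₁ = 392 mol/s.
C balance: n_C = 0 + 2ξ₁ − 1ξ₂ = 372 → ξ₂ = (2·392 − 372)/1 = 412 mol/s.
Outlet amounts (n = n₀ + Σ ν·ξ):
  E: 895 − 2(392) = 111
  C: 0 + 2(392) − 1(412) = 372
  B: 0 + 3(412) = 1236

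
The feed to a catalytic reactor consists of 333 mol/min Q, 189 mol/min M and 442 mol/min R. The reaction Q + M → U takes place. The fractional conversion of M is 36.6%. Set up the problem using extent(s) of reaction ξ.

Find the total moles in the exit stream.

895 mol/min

M reacted = 0.366 × 189 = 69.17 mol/min; ν_M = −1, so ξ = 69.17/1 = 69.17 mol/min.
Outlet amounts (n = n₀ + ν ξ):
  Q: 333 − 1(69.17) = 263.8
  M: 189 − 1(69.17) = 119.8
  U: 0 + 1(69.17) = 69.17
  R: 442 (inert)
Total out = 263.8 + 119.8 + 69.17 + 442 = 894.8 mol/min.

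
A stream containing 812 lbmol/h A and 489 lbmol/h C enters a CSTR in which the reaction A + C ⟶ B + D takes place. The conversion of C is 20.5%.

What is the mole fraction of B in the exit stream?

0.0771

C reacted = 0.205 × 489 = 100.2 lbmol/h; ν_C = −1, so ξ = 100.2/1 = 100.2 lbmol/h.
Outlet amounts (n = n₀ + ν ξ):
  A: 812 − 1(100.2) = 711.8
  C: 489 − 1(100.2) = 388.8
  B: 0 + 1(100.2) = 100.2
  D: 0 + 1(100.2) = 100.2
Total out = 1301 lbmol/h; y_B = 100.2 / 1301 = 0.07705.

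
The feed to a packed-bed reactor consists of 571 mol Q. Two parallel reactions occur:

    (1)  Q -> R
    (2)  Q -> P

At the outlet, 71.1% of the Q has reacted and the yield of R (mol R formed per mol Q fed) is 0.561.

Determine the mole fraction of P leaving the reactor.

Yield of R: 1ξ₁ / 571 = 0.561 → ξ₁ = 320.3 mol.
Conversion of Q: 1ξ₁ + 1ξ₂ = 0.711 × 571 = 406 → ξ₂ = 85.65 mol.
Outlet amounts (n = n₀ + Σ ν·ξ):
  Q: 571 − 1(320.3) − 1(85.65) = 165
  R: 0 + 1(320.3) = 320.3
  P: 0 + 1(85.65) = 85.65
Total out = 571 mol; y_P = 85.65 / 571 = 0.15.

0.15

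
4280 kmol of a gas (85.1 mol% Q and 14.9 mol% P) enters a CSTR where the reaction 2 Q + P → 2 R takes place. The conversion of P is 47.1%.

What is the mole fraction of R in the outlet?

P reacted = 0.471 × 637.7 = 300.4 kmol; ν_P = −1, so ξ = 300.4/1 = 300.4 kmol.
Outlet amounts (n = n₀ + ν ξ):
  Q: 3642 − 2(300.4) = 3042
  P: 637.7 − 1(300.4) = 337.4
  R: 0 + 2(300.4) = 600.7
Total out = 3980 kmol; y_R = 600.7 / 3980 = 0.151.

0.151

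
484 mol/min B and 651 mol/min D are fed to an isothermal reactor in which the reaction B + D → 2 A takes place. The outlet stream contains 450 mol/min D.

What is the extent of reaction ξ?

For D: n = n₀ − 1ξ → 450 = 651 − 1ξ, giving ξ = 201 mol/min.
Outlet amounts (n = n₀ + ν ξ):
  B: 484 − 1(201) = 283
  D: 651 − 1(201) = 450
  A: 0 + 2(201) = 402

ξ = 201 mol/min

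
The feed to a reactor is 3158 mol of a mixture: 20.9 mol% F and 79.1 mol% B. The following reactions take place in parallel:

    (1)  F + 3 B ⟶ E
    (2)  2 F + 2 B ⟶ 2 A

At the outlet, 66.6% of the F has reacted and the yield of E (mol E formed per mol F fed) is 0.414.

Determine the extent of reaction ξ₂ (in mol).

Yield of E: 1ξ₁ / 660 = 0.414 → ξ₁ = 273.2 mol.
Conversion of F: 1ξ₁ + 2ξ₂ = 0.666 × 660 = 439.6 → ξ₂ = 83.16 mol.
Outlet amounts (n = n₀ + Σ ν·ξ):
  F: 660 − 1(273.2) − 2(83.16) = 220.4
  B: 2498 − 3(273.2) − 2(83.16) = 1512
  E: 0 + 1(273.2) = 273.2
  A: 0 + 2(83.16) = 166.3

ξ₂ = 83.2 mol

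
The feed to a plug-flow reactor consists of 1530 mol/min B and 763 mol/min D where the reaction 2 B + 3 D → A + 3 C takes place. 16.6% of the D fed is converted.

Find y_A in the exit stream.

0.0188

D reacted = 0.166 × 763 = 126.7 mol/min; ν_D = −3, so ξ = 126.7/3 = 42.22 mol/min.
Outlet amounts (n = n₀ + ν ξ):
  B: 1530 − 2(42.22) = 1446
  D: 763 − 3(42.22) = 636.3
  A: 0 + 1(42.22) = 42.22
  C: 0 + 3(42.22) = 126.7
Total out = 2251 mol/min; y_A = 42.22 / 2251 = 0.01876.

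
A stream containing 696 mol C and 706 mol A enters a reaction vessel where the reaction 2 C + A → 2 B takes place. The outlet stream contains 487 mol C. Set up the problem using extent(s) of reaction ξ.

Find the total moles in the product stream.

For C: n = n₀ − 2ξ → 487 = 696 − 2ξ, giving ξ = 104.5 mol.
Outlet amounts (n = n₀ + ν ξ):
  C: 696 − 2(104.5) = 487
  A: 706 − 1(104.5) = 601.5
  B: 0 + 2(104.5) = 209
Total out = 487 + 601.5 + 209 = 1298 mol.

1300 mol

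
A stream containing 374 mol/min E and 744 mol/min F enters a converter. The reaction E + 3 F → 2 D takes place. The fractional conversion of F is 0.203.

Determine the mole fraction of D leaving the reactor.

F reacted = 0.203 × 744 = 151 mol/min; ν_F = −3, so ξ = 151/3 = 50.34 mol/min.
Outlet amounts (n = n₀ + ν ξ):
  E: 374 − 1(50.34) = 323.7
  F: 744 − 3(50.34) = 593
  D: 0 + 2(50.34) = 100.7
Total out = 1017 mol/min; y_D = 100.7 / 1017 = 0.09897.

0.099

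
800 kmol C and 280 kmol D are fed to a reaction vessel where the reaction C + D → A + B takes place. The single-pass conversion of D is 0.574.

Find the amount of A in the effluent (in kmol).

D reacted = 0.574 × 280 = 160.7 kmol; ν_D = −1, so ξ = 160.7/1 = 160.7 kmol.
Outlet amounts (n = n₀ + ν ξ):
  C: 800 − 1(160.7) = 639.3
  D: 280 − 1(160.7) = 119.3
  A: 0 + 1(160.7) = 160.7
  B: 0 + 1(160.7) = 160.7

161 kmol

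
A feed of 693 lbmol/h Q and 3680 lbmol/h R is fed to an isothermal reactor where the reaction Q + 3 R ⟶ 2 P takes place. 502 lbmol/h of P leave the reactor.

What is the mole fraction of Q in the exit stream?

0.114

For P: n = n₀ + 2ξ → 502 = 0 + 2ξ, giving ξ = 251 lbmol/h.
Outlet amounts (n = n₀ + ν ξ):
  Q: 693 − 1(251) = 442
  R: 3680 − 3(251) = 2927
  P: 0 + 2(251) = 502
Total out = 3871 lbmol/h; y_Q = 442 / 3871 = 0.1142.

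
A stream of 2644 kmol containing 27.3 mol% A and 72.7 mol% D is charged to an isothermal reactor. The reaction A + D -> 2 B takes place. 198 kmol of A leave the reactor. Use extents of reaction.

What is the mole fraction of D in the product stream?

0.529

For A: n = n₀ − 1ξ → 198 = 721.8 − 1ξ, giving ξ = 523.8 kmol.
Outlet amounts (n = n₀ + ν ξ):
  A: 721.8 − 1(523.8) = 198
  D: 1922 − 1(523.8) = 1398
  B: 0 + 2(523.8) = 1048
Total out = 2644 kmol; y_D = 1398 / 2644 = 0.5289.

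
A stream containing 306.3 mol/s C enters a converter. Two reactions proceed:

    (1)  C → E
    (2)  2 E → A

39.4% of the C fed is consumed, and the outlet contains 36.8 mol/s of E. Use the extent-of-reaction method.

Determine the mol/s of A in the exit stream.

41.9 mol/s

Conversion of C: C consumed = 1ξ₁ = 0.394 × 306.3 → ξ₁ = 120.7 mol/s.
E balance: n_E = 0 + 1ξ₁ − 2ξ₂ = 36.8 → ξ₂ = (1·120.7 − 36.8)/2 = 41.94 mol/s.
Outlet amounts (n = n₀ + Σ ν·ξ):
  C: 306.3 − 1(120.7) = 185.6
  E: 0 + 1(120.7) − 2(41.94) = 36.8
  A: 0 + 1(41.94) = 41.94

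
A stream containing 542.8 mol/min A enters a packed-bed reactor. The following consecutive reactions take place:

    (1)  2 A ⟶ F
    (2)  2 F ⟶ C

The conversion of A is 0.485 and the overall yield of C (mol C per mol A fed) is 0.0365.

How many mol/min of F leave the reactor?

Conversion of A: A consumed = 2ξ₁ = 0.485 × 542.8 → ξ₁ = 131.6 mol/min.
Yield of C: 1ξ₂ / 542.8 = 0.0365 → ξ₂ = 19.81 mol/min.
Outlet amounts (n = n₀ + Σ ν·ξ):
  A: 542.8 − 2(131.6) = 279.5
  F: 0 + 1(131.6) − 2(19.81) = 92
  C: 0 + 1(19.81) = 19.81

92 mol/min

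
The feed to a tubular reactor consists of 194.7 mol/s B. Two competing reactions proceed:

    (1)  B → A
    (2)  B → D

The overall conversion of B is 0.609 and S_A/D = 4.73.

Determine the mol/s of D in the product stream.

Conversion of B: B consumed = 0.609 × 194.7 = 118.6 mol/s = 1ξ₁ + 1ξ₂.
Selectivity: 1ξ₁ / (1ξ₂) = 4.73 → ξ₁ = 4.73 ξ₂.
Substitute: (1·4.73 + 1) ξ₂ = 118.6 → ξ₂ = 20.69 mol/s, ξ₁ = 97.88 mol/s.
Outlet amounts (n = n₀ + Σ ν·ξ):
  B: 194.7 − 1(97.88) − 1(20.69) = 76.13
  A: 0 + 1(97.88) = 97.88
  D: 0 + 1(20.69) = 20.69

20.7 mol/s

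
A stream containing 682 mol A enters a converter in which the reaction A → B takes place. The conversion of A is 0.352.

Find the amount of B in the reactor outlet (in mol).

240 mol

A reacted = 0.352 × 682 = 240.1 mol; ν_A = −1, so ξ = 240.1/1 = 240.1 mol.
Outlet amounts (n = n₀ + ν ξ):
  A: 682 − 1(240.1) = 441.9
  B: 0 + 1(240.1) = 240.1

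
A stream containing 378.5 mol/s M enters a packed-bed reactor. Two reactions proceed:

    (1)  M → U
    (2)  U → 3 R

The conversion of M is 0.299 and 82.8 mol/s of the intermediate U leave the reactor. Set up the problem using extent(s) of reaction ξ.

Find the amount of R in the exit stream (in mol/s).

91.1 mol/s

Conversion of M: M consumed = 1ξ₁ = 0.299 × 378.5 → ξ₁ = 113.2 mol/s.
U balance: n_U = 0 + 1ξ₁ − 1ξ₂ = 82.8 → ξ₂ = (1·113.2 − 82.8)/1 = 30.37 mol/s.
Outlet amounts (n = n₀ + Σ ν·ξ):
  M: 378.5 − 1(113.2) = 265.3
  U: 0 + 1(113.2) − 1(30.37) = 82.8
  R: 0 + 3(30.37) = 91.11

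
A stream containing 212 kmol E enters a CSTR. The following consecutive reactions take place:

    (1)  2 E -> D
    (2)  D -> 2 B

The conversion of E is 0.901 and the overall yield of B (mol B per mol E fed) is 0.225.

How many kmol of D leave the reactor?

71.7 kmol

Conversion of E: E consumed = 2ξ₁ = 0.901 × 212 → ξ₁ = 95.51 kmol.
Yield of B: 2ξ₂ / 212 = 0.225 → ξ₂ = 23.85 kmol.
Outlet amounts (n = n₀ + Σ ν·ξ):
  E: 212 − 2(95.51) = 20.99
  D: 0 + 1(95.51) − 1(23.85) = 71.66
  B: 0 + 2(23.85) = 47.7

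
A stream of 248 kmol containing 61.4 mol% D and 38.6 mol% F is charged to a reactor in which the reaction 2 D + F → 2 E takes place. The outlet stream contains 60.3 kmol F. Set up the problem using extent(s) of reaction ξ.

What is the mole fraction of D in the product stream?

0.383

For F: n = n₀ − 1ξ → 60.3 = 95.73 − 1ξ, giving ξ = 35.43 kmol.
Outlet amounts (n = n₀ + ν ξ):
  D: 152.3 − 2(35.43) = 81.42
  F: 95.73 − 1(35.43) = 60.3
  E: 0 + 2(35.43) = 70.86
Total out = 212.6 kmol; y_D = 81.42 / 212.6 = 0.383.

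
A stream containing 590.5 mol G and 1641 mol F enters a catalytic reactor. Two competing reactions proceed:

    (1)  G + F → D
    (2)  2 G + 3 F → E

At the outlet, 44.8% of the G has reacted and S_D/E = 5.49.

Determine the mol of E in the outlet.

35.3 mol

Conversion of G: G consumed = 0.448 × 590.5 = 264.5 mol = 1ξ₁ + 2ξ₂.
Selectivity: 1ξ₁ / (1ξ₂) = 5.49 → ξ₁ = 5.49 ξ₂.
Substitute: (1·5.49 + 2) ξ₂ = 264.5 → ξ₂ = 35.32 mol, ξ₁ = 193.9 mol.
Outlet amounts (n = n₀ + Σ ν·ξ):
  G: 590.5 − 1(193.9) − 2(35.32) = 326
  F: 1641 − 1(193.9) − 3(35.32) = 1341
  D: 0 + 1(193.9) = 193.9
  E: 0 + 1(35.32) = 35.32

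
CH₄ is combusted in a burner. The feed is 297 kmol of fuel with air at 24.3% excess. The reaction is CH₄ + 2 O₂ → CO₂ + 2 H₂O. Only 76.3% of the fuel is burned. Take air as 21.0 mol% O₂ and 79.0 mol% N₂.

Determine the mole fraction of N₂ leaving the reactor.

Stoichiometric O₂ = 2 × 297 = 594 kmol; O₂ fed = 594 × 1.243 = 738.3 kmol.
N₂ fed = 738.3 × 79/21 = 2778 kmol.
Fuel reacted = 0.763 × 297 → ξ = 226.6 kmol.
Outlet (n = n₀ + ν ξ):
  CH₄: 297 − 1(226.6) = 70.39
  O₂: 738.3 − 2(226.6) = 285.1
  N₂: 2778 (inert)
  CO₂: 0 + 1(226.6) = 226.6
  H₂O: 0 + 2(226.6) = 453.2
Total out = 3813 kmol; y_N₂ = 2778 / 3813 = 0.7285.

0.728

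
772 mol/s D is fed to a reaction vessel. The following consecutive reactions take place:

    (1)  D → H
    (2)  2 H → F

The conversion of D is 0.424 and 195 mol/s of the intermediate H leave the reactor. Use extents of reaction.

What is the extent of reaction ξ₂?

Conversion of D: D consumed = 1ξ₁ = 0.424 × 772 → ξ₁ = 327.3 mol/s.
H balance: n_H = 0 + 1ξ₁ − 2ξ₂ = 195 → ξ₂ = (1·327.3 − 195)/2 = 66.16 mol/s.
Outlet amounts (n = n₀ + Σ ν·ξ):
  D: 772 − 1(327.3) = 444.7
  H: 0 + 1(327.3) − 2(66.16) = 195
  F: 0 + 1(66.16) = 66.16

ξ₂ = 66.2 mol/s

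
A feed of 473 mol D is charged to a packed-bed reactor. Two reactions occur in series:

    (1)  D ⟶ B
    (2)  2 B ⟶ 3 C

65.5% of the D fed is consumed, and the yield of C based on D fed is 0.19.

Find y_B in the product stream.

Conversion of D: D consumed = 1ξ₁ = 0.655 × 473 → ξ₁ = 309.8 mol.
Yield of C: 3ξ₂ / 473 = 0.19 → ξ₂ = 29.96 mol.
Outlet amounts (n = n₀ + Σ ν·ξ):
  D: 473 − 1(309.8) = 163.2
  B: 0 + 1(309.8) − 2(29.96) = 249.9
  C: 0 + 3(29.96) = 89.87
Total out = 503 mol; y_B = 249.9 / 503 = 0.4969.

0.497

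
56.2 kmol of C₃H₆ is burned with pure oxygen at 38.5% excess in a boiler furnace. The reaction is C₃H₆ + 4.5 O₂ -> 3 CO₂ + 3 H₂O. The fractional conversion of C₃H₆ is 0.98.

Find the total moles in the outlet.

Stoichiometric O₂ = 4.5 × 56.2 = 252.9 kmol; O₂ fed = 252.9 × 1.385 = 350.3 kmol.
Fuel reacted = 0.98 × 56.2 → ξ = 55.08 kmol.
Outlet (n = n₀ + ν ξ):
  C₃H₆: 56.2 − 1(55.08) = 1.124
  O₂: 350.3 − 4.5(55.08) = 102.4
  CO₂: 0 + 3(55.08) = 165.2
  H₂O: 0 + 3(55.08) = 165.2
Total out = 1.124 + 102.4 + 165.2 + 165.2 = 434 kmol.

434 kmol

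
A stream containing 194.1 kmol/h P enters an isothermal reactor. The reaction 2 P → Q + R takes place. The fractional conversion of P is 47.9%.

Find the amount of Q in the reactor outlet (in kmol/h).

46.5 kmol/h

P reacted = 0.479 × 194.1 = 92.97 kmol/h; ν_P = −2, so ξ = 92.97/2 = 46.49 kmol/h.
Outlet amounts (n = n₀ + ν ξ):
  P: 194.1 − 2(46.49) = 101.1
  Q: 0 + 1(46.49) = 46.49
  R: 0 + 1(46.49) = 46.49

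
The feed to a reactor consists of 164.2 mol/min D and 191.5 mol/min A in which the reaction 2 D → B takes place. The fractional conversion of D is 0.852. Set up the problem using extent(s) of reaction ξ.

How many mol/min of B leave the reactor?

D reacted = 0.852 × 164.2 = 139.9 mol/min; ν_D = −2, so ξ = 139.9/2 = 69.95 mol/min.
Outlet amounts (n = n₀ + ν ξ):
  D: 164.2 − 2(69.95) = 24.3
  B: 0 + 1(69.95) = 69.95
  A: 191.5 (inert)

69.9 mol/min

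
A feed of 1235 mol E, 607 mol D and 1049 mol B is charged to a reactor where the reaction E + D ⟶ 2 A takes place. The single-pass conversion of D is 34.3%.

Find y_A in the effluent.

0.144

D reacted = 0.343 × 607 = 208.2 mol; ν_D = −1, so ξ = 208.2/1 = 208.2 mol.
Outlet amounts (n = n₀ + ν ξ):
  E: 1235 − 1(208.2) = 1027
  D: 607 − 1(208.2) = 398.8
  A: 0 + 2(208.2) = 416.4
  B: 1049 (inert)
Total out = 2891 mol; y_A = 416.4 / 2891 = 0.144.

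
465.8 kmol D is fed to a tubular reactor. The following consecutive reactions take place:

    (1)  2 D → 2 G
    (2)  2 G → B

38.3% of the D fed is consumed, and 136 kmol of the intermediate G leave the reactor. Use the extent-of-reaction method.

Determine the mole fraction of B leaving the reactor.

0.0477

Conversion of D: D consumed = 2ξ₁ = 0.383 × 465.8 → ξ₁ = 89.2 kmol.
G balance: n_G = 0 + 2ξ₁ − 2ξ₂ = 136 → ξ₂ = (2·89.2 − 136)/2 = 21.2 kmol.
Outlet amounts (n = n₀ + Σ ν·ξ):
  D: 465.8 − 2(89.2) = 287.4
  G: 0 + 2(89.2) − 2(21.2) = 136
  B: 0 + 1(21.2) = 21.2
Total out = 444.6 kmol; y_B = 21.2 / 444.6 = 0.04768.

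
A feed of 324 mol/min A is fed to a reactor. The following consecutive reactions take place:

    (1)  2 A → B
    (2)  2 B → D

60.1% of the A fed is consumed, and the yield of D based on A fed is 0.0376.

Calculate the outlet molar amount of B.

Conversion of A: A consumed = 2ξ₁ = 0.601 × 324 → ξ₁ = 97.36 mol/min.
Yield of D: 1ξ₂ / 324 = 0.0376 → ξ₂ = 12.18 mol/min.
Outlet amounts (n = n₀ + Σ ν·ξ):
  A: 324 − 2(97.36) = 129.3
  B: 0 + 1(97.36) − 2(12.18) = 73
  D: 0 + 1(12.18) = 12.18

73 mol/min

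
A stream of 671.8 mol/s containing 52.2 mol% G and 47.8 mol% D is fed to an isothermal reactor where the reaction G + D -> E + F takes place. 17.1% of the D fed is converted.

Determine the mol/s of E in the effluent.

54.9 mol/s

D reacted = 0.171 × 321.1 = 54.91 mol/s; ν_D = −1, so ξ = 54.91/1 = 54.91 mol/s.
Outlet amounts (n = n₀ + ν ξ):
  G: 350.7 − 1(54.91) = 295.8
  D: 321.1 − 1(54.91) = 266.2
  E: 0 + 1(54.91) = 54.91
  F: 0 + 1(54.91) = 54.91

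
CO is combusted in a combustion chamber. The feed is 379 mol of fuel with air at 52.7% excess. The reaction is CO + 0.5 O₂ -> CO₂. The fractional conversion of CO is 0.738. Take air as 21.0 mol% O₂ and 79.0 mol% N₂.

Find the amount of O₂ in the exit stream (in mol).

150 mol

Stoichiometric O₂ = 0.5 × 379 = 189.5 mol; O₂ fed = 189.5 × 1.527 = 289.4 mol.
N₂ fed = 289.4 × 79/21 = 1089 mol.
Fuel reacted = 0.738 × 379 → ξ = 279.7 mol.
Outlet (n = n₀ + ν ξ):
  CO: 379 − 1(279.7) = 99.3
  O₂: 289.4 − 0.5(279.7) = 149.5
  N₂: 1089 (inert)
  CO₂: 0 + 1(279.7) = 279.7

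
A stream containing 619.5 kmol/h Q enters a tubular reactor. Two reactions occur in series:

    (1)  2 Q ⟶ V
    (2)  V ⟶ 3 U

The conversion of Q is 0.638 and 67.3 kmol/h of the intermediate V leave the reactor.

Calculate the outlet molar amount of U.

Conversion of Q: Q consumed = 2ξ₁ = 0.638 × 619.5 → ξ₁ = 197.6 kmol/h.
V balance: n_V = 0 + 1ξ₁ − 1ξ₂ = 67.3 → ξ₂ = (1·197.6 − 67.3)/1 = 130.3 kmol/h.
Outlet amounts (n = n₀ + Σ ν·ξ):
  Q: 619.5 − 2(197.6) = 224.3
  V: 0 + 1(197.6) − 1(130.3) = 67.3
  U: 0 + 3(130.3) = 391

391 kmol/h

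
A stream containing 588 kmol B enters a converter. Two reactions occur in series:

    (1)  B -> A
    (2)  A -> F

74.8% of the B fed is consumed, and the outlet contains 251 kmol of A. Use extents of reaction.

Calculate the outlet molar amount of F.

Conversion of B: B consumed = 1ξ₁ = 0.748 × 588 → ξ₁ = 439.8 kmol.
A balance: n_A = 0 + 1ξ₁ − 1ξ₂ = 251 → ξ₂ = (1·439.8 − 251)/1 = 188.8 kmol.
Outlet amounts (n = n₀ + Σ ν·ξ):
  B: 588 − 1(439.8) = 148.2
  A: 0 + 1(439.8) − 1(188.8) = 251
  F: 0 + 1(188.8) = 188.8

189 kmol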